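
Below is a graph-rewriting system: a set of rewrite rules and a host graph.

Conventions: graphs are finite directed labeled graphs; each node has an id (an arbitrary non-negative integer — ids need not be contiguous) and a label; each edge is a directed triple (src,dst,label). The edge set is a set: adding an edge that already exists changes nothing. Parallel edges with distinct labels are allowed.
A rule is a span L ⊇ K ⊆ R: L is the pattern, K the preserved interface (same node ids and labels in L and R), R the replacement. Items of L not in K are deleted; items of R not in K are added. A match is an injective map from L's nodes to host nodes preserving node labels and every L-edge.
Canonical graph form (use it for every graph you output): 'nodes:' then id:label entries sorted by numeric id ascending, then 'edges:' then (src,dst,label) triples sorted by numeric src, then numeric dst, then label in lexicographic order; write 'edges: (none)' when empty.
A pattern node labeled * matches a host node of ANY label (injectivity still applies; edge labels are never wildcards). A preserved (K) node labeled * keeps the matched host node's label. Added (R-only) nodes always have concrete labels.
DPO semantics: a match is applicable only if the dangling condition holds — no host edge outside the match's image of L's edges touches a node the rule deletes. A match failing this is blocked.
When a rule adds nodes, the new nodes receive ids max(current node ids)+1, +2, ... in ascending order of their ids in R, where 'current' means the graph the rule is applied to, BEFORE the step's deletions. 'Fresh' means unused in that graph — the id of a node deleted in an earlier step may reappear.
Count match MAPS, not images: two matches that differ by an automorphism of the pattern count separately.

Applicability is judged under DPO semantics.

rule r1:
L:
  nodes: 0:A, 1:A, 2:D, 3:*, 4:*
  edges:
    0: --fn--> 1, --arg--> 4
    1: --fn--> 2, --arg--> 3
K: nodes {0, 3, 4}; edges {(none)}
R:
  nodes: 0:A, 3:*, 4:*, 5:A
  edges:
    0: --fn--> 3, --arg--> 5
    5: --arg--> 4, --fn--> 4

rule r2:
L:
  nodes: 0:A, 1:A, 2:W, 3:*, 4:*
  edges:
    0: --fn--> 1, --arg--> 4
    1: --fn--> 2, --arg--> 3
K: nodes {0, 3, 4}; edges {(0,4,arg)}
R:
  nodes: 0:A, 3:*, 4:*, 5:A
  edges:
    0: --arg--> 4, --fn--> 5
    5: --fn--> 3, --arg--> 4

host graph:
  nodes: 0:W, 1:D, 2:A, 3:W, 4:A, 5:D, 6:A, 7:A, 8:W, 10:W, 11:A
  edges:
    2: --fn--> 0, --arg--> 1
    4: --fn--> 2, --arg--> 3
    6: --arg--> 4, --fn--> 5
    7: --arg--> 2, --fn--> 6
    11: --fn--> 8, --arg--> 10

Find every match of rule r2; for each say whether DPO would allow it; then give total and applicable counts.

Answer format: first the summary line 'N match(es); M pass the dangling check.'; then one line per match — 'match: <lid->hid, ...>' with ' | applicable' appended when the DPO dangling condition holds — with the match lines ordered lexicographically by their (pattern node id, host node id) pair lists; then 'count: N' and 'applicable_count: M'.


1 match(es); 0 pass the dangling check.
match: 0->4, 1->2, 2->0, 3->1, 4->3
count: 1
applicable_count: 0


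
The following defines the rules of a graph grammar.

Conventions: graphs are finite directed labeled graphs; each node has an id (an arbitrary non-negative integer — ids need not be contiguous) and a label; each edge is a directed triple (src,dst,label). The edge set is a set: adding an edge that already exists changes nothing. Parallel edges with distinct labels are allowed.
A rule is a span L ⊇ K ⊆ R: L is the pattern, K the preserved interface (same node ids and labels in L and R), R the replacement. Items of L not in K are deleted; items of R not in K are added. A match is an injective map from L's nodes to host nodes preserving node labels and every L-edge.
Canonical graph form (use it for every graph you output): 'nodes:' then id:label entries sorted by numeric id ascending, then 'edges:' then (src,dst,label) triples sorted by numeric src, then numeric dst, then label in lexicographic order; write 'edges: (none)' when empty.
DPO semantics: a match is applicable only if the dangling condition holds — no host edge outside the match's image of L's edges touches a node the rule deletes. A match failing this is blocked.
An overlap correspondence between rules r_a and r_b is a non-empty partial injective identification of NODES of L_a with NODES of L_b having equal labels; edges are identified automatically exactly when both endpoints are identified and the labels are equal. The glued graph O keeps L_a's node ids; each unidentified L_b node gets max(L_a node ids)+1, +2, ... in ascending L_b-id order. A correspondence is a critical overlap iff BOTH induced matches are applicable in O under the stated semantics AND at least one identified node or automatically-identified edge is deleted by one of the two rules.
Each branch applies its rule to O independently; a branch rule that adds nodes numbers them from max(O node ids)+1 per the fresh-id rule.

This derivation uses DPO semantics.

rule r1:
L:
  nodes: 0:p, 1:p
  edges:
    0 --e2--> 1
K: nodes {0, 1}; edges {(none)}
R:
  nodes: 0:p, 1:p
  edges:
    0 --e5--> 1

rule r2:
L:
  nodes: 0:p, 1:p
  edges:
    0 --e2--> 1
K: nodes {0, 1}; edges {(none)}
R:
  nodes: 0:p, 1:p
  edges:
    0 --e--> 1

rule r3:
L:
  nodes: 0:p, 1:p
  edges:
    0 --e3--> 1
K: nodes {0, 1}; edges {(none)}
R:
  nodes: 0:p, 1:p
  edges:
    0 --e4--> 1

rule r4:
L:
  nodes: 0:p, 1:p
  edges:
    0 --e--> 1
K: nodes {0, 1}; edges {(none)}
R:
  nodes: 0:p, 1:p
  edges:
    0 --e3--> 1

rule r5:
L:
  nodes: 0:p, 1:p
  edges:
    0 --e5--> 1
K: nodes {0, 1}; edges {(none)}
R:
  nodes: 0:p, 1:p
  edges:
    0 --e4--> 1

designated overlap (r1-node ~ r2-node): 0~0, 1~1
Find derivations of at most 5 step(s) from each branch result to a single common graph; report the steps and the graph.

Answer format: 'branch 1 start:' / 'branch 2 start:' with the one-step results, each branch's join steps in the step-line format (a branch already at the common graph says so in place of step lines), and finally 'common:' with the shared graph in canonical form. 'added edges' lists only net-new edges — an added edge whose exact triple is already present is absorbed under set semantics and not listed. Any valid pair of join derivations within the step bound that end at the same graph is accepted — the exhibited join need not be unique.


branch 1 start:
nodes: 0:p, 1:p
edges: (0,1,e5)
branch 2 start:
nodes: 0:p, 1:p
edges: (0,1,e)
branch 1 step 1: rule r5; match: 0->0, 1->1; deleted nodes (none); deleted edges (0,1,e5); added nodes (none); added edges (0,1,e4); result: nodes: 0:p, 1:p edges: (0,1,e4)
branch 2 step 1: rule r4; match: 0->0, 1->1; deleted nodes (none); deleted edges (0,1,e); added nodes (none); added edges (0,1,e3); result: nodes: 0:p, 1:p edges: (0,1,e3)
branch 2 step 2: rule r3; match: 0->0, 1->1; deleted nodes (none); deleted edges (0,1,e3); added nodes (none); added edges (0,1,e4); result: nodes: 0:p, 1:p edges: (0,1,e4)
common:
nodes: 0:p, 1:p
edges: (0,1,e4)


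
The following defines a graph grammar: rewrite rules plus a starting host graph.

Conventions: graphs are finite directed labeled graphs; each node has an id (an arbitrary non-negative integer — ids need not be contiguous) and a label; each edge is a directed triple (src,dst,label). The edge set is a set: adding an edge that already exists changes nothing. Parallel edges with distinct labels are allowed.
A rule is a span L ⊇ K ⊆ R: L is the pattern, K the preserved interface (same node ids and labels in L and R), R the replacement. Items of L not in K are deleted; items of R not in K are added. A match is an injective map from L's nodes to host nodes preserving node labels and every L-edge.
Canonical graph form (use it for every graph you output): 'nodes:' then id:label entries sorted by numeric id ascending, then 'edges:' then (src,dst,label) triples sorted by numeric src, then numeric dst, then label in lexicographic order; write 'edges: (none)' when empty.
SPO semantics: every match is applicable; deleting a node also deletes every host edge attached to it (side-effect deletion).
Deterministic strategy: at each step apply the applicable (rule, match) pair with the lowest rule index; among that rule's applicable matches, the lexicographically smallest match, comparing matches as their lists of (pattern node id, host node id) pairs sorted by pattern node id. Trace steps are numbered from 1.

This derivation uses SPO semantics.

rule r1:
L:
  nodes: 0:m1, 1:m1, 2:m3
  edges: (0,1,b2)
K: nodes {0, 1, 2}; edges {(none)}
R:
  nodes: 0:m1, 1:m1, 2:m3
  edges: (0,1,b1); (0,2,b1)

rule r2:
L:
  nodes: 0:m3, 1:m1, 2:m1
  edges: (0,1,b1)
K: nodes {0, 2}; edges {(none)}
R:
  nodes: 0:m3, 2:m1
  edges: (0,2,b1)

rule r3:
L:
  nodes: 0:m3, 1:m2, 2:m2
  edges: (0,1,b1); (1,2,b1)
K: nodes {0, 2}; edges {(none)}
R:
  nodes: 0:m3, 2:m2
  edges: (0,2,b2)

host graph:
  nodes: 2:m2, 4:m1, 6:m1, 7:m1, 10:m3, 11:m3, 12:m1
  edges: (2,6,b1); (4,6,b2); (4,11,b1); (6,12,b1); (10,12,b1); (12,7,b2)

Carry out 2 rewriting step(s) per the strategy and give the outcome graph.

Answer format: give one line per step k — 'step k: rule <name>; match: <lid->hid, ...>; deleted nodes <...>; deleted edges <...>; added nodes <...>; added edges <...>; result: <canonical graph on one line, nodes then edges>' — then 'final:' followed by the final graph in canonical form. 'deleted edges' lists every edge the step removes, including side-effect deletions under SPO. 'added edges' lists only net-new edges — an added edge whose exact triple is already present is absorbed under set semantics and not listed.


step 1: rule r1; match: 0->4, 1->6, 2->10; deleted nodes (none); deleted edges (4,6,b2); added nodes (none); added edges (4,6,b1); (4,10,b1); result: nodes: 2:m2, 4:m1, 6:m1, 7:m1, 10:m3, 11:m3, 12:m1 edges: (2,6,b1); (4,6,b1); (4,10,b1); (4,11,b1); (6,12,b1); (10,12,b1); (12,7,b2)
step 2: rule r1; match: 0->12, 1->7, 2->10; deleted nodes (none); deleted edges (12,7,b2); added nodes (none); added edges (12,7,b1); (12,10,b1); result: nodes: 2:m2, 4:m1, 6:m1, 7:m1, 10:m3, 11:m3, 12:m1 edges: (2,6,b1); (4,6,b1); (4,10,b1); (4,11,b1); (6,12,b1); (10,12,b1); (12,7,b1); (12,10,b1)
final:
nodes: 2:m2, 4:m1, 6:m1, 7:m1, 10:m3, 11:m3, 12:m1
edges: (2,6,b1); (4,6,b1); (4,10,b1); (4,11,b1); (6,12,b1); (10,12,b1); (12,7,b1); (12,10,b1)


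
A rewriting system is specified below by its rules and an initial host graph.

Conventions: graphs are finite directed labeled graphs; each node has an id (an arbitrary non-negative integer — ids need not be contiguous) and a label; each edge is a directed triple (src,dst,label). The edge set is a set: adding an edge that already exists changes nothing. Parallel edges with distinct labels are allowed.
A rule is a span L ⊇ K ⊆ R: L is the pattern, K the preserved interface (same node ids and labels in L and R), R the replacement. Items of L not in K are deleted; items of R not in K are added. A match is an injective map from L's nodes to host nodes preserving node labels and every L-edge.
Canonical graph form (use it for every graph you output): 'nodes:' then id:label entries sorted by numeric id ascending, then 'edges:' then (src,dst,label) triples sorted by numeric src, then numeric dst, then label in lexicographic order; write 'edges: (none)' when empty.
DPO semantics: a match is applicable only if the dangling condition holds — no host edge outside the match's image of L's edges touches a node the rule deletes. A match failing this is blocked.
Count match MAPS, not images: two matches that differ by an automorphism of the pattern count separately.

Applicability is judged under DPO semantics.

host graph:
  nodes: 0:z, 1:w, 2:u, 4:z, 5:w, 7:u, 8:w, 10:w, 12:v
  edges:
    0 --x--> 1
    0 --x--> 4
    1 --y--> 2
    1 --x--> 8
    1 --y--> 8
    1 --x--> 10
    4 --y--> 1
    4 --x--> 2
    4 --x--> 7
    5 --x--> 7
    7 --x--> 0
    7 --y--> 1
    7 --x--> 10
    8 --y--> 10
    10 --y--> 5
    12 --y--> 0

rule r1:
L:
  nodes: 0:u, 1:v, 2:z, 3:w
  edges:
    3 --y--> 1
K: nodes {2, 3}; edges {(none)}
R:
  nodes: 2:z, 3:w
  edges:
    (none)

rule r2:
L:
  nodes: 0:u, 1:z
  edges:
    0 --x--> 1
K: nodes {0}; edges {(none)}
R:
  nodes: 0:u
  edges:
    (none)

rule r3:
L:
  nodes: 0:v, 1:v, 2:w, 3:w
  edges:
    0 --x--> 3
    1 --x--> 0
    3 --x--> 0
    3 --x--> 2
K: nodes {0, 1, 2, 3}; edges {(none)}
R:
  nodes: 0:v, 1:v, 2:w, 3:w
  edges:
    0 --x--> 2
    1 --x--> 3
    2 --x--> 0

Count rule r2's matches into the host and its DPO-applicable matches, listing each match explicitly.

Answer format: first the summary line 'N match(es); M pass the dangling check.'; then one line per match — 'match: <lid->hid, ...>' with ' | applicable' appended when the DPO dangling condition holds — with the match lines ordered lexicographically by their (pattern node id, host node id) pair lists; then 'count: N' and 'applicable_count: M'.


1 match(es); 0 pass the dangling check.
match: 0->7, 1->0
count: 1
applicable_count: 0


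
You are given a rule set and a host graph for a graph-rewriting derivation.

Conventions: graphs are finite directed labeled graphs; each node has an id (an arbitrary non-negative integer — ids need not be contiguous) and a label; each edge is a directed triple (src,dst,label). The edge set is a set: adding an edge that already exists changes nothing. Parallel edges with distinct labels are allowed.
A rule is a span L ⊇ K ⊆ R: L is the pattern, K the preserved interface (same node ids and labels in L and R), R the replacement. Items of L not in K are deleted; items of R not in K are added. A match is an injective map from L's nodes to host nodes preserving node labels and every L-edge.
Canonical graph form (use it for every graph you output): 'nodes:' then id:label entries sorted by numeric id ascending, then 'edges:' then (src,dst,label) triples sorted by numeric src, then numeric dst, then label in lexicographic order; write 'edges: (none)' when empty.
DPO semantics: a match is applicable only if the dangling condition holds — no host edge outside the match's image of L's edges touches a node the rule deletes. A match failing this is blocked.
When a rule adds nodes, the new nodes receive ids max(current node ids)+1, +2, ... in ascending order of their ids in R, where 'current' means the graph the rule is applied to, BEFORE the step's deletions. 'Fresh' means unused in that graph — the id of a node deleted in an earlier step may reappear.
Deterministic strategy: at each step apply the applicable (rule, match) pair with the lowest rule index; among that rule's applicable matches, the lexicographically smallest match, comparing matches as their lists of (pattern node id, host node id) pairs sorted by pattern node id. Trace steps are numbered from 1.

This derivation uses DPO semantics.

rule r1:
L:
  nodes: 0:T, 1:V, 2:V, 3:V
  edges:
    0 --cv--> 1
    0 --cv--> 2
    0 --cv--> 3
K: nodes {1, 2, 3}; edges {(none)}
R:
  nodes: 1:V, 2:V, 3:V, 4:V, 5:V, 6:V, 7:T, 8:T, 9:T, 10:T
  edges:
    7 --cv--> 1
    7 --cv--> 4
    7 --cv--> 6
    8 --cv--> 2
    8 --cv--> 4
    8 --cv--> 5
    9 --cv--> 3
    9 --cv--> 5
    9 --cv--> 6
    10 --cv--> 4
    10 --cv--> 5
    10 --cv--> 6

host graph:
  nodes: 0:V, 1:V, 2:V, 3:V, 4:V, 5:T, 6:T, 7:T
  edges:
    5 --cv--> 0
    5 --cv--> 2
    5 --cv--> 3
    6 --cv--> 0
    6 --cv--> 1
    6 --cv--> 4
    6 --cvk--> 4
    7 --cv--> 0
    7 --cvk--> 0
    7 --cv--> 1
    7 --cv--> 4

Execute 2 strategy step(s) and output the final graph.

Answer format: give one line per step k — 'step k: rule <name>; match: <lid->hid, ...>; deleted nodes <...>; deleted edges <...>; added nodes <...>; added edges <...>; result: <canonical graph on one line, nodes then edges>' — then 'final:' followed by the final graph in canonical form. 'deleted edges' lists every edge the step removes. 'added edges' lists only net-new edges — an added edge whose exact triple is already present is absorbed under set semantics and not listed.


step 1: rule r1; match: 0->5, 1->0, 2->2, 3->3; deleted nodes 5; deleted edges (5,0,cv); (5,2,cv); (5,3,cv); added nodes 8, 9, 10, 11, 12, 13, 14; added edges (11,0,cv); (11,8,cv); (11,10,cv); (12,2,cv); (12,8,cv); (12,9,cv); (13,3,cv); (13,9,cv); (13,10,cv); (14,8,cv); (14,9,cv); (14,10,cv); result: nodes: 0:V, 1:V, 2:V, 3:V, 4:V, 6:T, 7:T, 8:V, 9:V, 10:V, 11:T, 12:T, 13:T, 14:T edges: (6,0,cv); (6,1,cv); (6,4,cv); (6,4,cvk); (7,0,cv); (7,0,cvk); (7,1,cv); (7,4,cv); (11,0,cv); (11,8,cv); (11,10,cv); (12,2,cv); (12,8,cv); (12,9,cv); (13,3,cv); (13,9,cv); (13,10,cv); (14,8,cv); (14,9,cv); (14,10,cv)
step 2: rule r1; match: 0->11, 1->0, 2->8, 3->10; deleted nodes 11; deleted edges (11,0,cv); (11,8,cv); (11,10,cv); added nodes 15, 16, 17, 18, 19, 20, 21; added edges (18,0,cv); (18,15,cv); (18,17,cv); (19,8,cv); (19,15,cv); (19,16,cv); (20,10,cv); (20,16,cv); (20,17,cv); (21,15,cv); (21,16,cv); (21,17,cv); result: nodes: 0:V, 1:V, 2:V, 3:V, 4:V, 6:T, 7:T, 8:V, 9:V, 10:V, 12:T, 13:T, 14:T, 15:V, 16:V, 17:V, 18:T, 19:T, 20:T, 21:T edges: (6,0,cv); (6,1,cv); (6,4,cv); (6,4,cvk); (7,0,cv); (7,0,cvk); (7,1,cv); (7,4,cv); (12,2,cv); (12,8,cv); (12,9,cv); (13,3,cv); (13,9,cv); (13,10,cv); (14,8,cv); (14,9,cv); (14,10,cv); (18,0,cv); (18,15,cv); (18,17,cv); (19,8,cv); (19,15,cv); (19,16,cv); (20,10,cv); (20,16,cv); (20,17,cv); (21,15,cv); (21,16,cv); (21,17,cv)
final:
nodes: 0:V, 1:V, 2:V, 3:V, 4:V, 6:T, 7:T, 8:V, 9:V, 10:V, 12:T, 13:T, 14:T, 15:V, 16:V, 17:V, 18:T, 19:T, 20:T, 21:T
edges: (6,0,cv); (6,1,cv); (6,4,cv); (6,4,cvk); (7,0,cv); (7,0,cvk); (7,1,cv); (7,4,cv); (12,2,cv); (12,8,cv); (12,9,cv); (13,3,cv); (13,9,cv); (13,10,cv); (14,8,cv); (14,9,cv); (14,10,cv); (18,0,cv); (18,15,cv); (18,17,cv); (19,8,cv); (19,15,cv); (19,16,cv); (20,10,cv); (20,16,cv); (20,17,cv); (21,15,cv); (21,16,cv); (21,17,cv)


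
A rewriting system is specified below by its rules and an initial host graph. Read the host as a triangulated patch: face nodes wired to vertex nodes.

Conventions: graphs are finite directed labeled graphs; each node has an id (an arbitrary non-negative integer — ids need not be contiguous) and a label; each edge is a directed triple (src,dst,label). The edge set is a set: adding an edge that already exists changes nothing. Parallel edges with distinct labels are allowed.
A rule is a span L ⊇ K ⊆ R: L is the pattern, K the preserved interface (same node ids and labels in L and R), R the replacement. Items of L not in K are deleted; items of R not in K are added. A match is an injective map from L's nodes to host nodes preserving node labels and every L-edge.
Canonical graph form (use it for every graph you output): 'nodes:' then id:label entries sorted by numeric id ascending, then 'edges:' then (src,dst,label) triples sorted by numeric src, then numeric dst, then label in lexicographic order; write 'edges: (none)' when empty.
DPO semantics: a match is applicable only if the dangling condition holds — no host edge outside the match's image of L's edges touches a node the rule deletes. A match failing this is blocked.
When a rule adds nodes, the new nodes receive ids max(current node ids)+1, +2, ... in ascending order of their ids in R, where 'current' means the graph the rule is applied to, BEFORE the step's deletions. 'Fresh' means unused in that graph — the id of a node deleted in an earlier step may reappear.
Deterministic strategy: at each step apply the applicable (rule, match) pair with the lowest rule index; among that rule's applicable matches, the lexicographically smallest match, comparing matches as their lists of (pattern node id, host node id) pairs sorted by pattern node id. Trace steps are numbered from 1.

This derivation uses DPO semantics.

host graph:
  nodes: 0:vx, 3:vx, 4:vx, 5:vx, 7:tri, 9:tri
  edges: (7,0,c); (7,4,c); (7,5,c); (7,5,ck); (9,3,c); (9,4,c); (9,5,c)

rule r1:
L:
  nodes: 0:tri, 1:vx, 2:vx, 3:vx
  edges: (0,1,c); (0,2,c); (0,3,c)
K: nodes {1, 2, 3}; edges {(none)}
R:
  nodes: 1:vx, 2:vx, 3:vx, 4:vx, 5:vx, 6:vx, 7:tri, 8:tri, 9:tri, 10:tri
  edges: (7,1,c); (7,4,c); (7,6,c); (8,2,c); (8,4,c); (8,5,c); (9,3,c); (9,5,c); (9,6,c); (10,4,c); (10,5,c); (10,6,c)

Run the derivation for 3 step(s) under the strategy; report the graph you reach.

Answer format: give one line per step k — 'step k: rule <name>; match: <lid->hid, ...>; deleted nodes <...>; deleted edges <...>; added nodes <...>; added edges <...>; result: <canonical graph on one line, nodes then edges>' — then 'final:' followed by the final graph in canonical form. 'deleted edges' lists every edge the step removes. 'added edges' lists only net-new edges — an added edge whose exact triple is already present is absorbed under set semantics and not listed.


step 1: rule r1; match: 0->9, 1->3, 2->4, 3->5; deleted nodes 9; deleted edges (9,3,c); (9,4,c); (9,5,c); added nodes 10, 11, 12, 13, 14, 15, 16; added edges (13,3,c); (13,10,c); (13,12,c); (14,4,c); (14,10,c); (14,11,c); (15,5,c); (15,11,c); (15,12,c); (16,10,c); (16,11,c); (16,12,c); result: nodes: 0:vx, 3:vx, 4:vx, 5:vx, 7:tri, 10:vx, 11:vx, 12:vx, 13:tri, 14:tri, 15:tri, 16:tri edges: (7,0,c); (7,4,c); (7,5,c); (7,5,ck); (13,3,c); (13,10,c); (13,12,c); (14,4,c); (14,10,c); (14,11,c); (15,5,c); (15,11,c); (15,12,c); (16,10,c); (16,11,c); (16,12,c)
step 2: rule r1; match: 0->13, 1->3, 2->10, 3->12; deleted nodes 13; deleted edges (13,3,c); (13,10,c); (13,12,c); added nodes 17, 18, 19, 20, 21, 22, 23; added edges (20,3,c); (20,17,c); (20,19,c); (21,10,c); (21,17,c); (21,18,c); (22,12,c); (22,18,c); (22,19,c); (23,17,c); (23,18,c); (23,19,c); result: nodes: 0:vx, 3:vx, 4:vx, 5:vx, 7:tri, 10:vx, 11:vx, 12:vx, 14:tri, 15:tri, 16:tri, 17:vx, 18:vx, 19:vx, 20:tri, 21:tri, 22:tri, 23:tri edges: (7,0,c); (7,4,c); (7,5,c); (7,5,ck); (14,4,c); (14,10,c); (14,11,c); (15,5,c); (15,11,c); (15,12,c); (16,10,c); (16,11,c); (16,12,c); (20,3,c); (20,17,c); (20,19,c); (21,10,c); (21,17,c); (21,18,c); (22,12,c); (22,18,c); (22,19,c); (23,17,c); (23,18,c); (23,19,c)
step 3: rule r1; match: 0->14, 1->4, 2->10, 3->11; deleted nodes 14; deleted edges (14,4,c); (14,10,c); (14,11,c); added nodes 24, 25, 26, 27, 28, 29, 30; added edges (27,4,c); (27,24,c); (27,26,c); (28,10,c); (28,24,c); (28,25,c); (29,11,c); (29,25,c); (29,26,c); (30,24,c); (30,25,c); (30,26,c); result: nodes: 0:vx, 3:vx, 4:vx, 5:vx, 7:tri, 10:vx, 11:vx, 12:vx, 15:tri, 16:tri, 17:vx, 18:vx, 19:vx, 20:tri, 21:tri, 22:tri, 23:tri, 24:vx, 25:vx, 26:vx, 27:tri, 28:tri, 29:tri, 30:tri edges: (7,0,c); (7,4,c); (7,5,c); (7,5,ck); (15,5,c); (15,11,c); (15,12,c); (16,10,c); (16,11,c); (16,12,c); (20,3,c); (20,17,c); (20,19,c); (21,10,c); (21,17,c); (21,18,c); (22,12,c); (22,18,c); (22,19,c); (23,17,c); (23,18,c); (23,19,c); (27,4,c); (27,24,c); (27,26,c); (28,10,c); (28,24,c); (28,25,c); (29,11,c); (29,25,c); (29,26,c); (30,24,c); (30,25,c); (30,26,c)
final:
nodes: 0:vx, 3:vx, 4:vx, 5:vx, 7:tri, 10:vx, 11:vx, 12:vx, 15:tri, 16:tri, 17:vx, 18:vx, 19:vx, 20:tri, 21:tri, 22:tri, 23:tri, 24:vx, 25:vx, 26:vx, 27:tri, 28:tri, 29:tri, 30:tri
edges: (7,0,c); (7,4,c); (7,5,c); (7,5,ck); (15,5,c); (15,11,c); (15,12,c); (16,10,c); (16,11,c); (16,12,c); (20,3,c); (20,17,c); (20,19,c); (21,10,c); (21,17,c); (21,18,c); (22,12,c); (22,18,c); (22,19,c); (23,17,c); (23,18,c); (23,19,c); (27,4,c); (27,24,c); (27,26,c); (28,10,c); (28,24,c); (28,25,c); (29,11,c); (29,25,c); (29,26,c); (30,24,c); (30,25,c); (30,26,c)


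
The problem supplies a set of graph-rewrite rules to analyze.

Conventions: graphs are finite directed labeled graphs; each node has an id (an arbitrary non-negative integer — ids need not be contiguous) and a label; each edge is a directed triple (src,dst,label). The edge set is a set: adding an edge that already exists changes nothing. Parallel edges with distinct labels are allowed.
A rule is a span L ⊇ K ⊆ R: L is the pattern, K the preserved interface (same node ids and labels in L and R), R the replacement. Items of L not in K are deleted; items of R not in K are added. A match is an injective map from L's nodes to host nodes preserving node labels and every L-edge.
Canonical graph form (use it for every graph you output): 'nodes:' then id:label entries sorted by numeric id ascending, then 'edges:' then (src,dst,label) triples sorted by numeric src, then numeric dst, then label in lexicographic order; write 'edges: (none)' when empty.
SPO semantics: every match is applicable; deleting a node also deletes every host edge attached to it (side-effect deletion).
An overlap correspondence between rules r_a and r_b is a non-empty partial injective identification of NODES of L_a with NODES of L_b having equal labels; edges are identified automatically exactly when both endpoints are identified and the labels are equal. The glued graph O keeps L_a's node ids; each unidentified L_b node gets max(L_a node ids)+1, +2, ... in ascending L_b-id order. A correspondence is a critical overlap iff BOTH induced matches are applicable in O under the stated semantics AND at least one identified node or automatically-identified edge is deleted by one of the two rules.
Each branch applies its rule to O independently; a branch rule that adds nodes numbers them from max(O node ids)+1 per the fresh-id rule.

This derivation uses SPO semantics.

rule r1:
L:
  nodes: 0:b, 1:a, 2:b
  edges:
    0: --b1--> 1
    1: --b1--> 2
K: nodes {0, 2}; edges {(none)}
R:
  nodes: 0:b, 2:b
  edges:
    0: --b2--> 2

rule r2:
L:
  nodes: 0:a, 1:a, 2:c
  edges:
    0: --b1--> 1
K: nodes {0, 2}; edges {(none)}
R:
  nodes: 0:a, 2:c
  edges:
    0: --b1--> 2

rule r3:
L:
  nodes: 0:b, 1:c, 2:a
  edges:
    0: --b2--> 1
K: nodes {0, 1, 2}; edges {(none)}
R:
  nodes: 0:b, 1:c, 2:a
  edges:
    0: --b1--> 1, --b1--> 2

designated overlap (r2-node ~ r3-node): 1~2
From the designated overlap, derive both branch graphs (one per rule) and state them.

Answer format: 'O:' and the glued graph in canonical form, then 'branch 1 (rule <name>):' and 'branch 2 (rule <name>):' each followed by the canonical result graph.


O:
nodes: 0:a, 1:a, 2:c, 3:b, 4:c
edges: (0,1,b1); (3,4,b2)
branch 1 (rule r2):
nodes: 0:a, 2:c, 3:b, 4:c
edges: (0,2,b1); (3,4,b2)
branch 2 (rule r3):
nodes: 0:a, 1:a, 2:c, 3:b, 4:c
edges: (0,1,b1); (3,1,b1); (3,4,b1)


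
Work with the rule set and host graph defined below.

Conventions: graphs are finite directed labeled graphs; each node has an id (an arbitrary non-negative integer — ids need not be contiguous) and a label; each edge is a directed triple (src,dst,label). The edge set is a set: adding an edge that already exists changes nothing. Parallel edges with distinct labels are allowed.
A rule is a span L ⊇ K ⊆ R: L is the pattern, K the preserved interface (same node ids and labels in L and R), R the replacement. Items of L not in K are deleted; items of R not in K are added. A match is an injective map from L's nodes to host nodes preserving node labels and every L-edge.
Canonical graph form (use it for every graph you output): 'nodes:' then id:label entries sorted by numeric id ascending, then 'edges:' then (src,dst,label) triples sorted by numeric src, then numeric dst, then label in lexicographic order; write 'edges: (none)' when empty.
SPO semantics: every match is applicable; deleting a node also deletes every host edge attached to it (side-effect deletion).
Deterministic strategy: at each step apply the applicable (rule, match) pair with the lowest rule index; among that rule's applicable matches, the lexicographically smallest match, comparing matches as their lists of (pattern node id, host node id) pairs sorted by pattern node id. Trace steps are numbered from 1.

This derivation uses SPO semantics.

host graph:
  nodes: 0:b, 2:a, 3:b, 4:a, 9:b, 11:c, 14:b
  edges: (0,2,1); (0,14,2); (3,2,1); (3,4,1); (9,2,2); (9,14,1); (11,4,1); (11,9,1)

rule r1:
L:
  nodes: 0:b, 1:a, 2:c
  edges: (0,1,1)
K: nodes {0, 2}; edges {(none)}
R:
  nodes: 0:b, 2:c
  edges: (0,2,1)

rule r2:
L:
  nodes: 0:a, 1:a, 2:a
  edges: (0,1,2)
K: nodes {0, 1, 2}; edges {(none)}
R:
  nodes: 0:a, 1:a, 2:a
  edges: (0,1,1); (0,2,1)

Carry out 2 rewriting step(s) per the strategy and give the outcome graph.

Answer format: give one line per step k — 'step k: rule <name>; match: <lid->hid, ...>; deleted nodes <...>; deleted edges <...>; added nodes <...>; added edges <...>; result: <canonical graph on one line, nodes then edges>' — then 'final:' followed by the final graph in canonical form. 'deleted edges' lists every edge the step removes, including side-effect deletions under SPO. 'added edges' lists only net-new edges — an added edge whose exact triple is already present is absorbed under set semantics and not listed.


step 1: rule r1; match: 0->0, 1->2, 2->11; deleted nodes 2; deleted edges (0,2,1); (3,2,1); (9,2,2); added nodes (none); added edges (0,11,1); result: nodes: 0:b, 3:b, 4:a, 9:b, 11:c, 14:b edges: (0,11,1); (0,14,2); (3,4,1); (9,14,1); (11,4,1); (11,9,1)
step 2: rule r1; match: 0->3, 1->4, 2->11; deleted nodes 4; deleted edges (3,4,1); (11,4,1); added nodes (none); added edges (3,11,1); result: nodes: 0:b, 3:b, 9:b, 11:c, 14:b edges: (0,11,1); (0,14,2); (3,11,1); (9,14,1); (11,9,1)
final:
nodes: 0:b, 3:b, 9:b, 11:c, 14:b
edges: (0,11,1); (0,14,2); (3,11,1); (9,14,1); (11,9,1)


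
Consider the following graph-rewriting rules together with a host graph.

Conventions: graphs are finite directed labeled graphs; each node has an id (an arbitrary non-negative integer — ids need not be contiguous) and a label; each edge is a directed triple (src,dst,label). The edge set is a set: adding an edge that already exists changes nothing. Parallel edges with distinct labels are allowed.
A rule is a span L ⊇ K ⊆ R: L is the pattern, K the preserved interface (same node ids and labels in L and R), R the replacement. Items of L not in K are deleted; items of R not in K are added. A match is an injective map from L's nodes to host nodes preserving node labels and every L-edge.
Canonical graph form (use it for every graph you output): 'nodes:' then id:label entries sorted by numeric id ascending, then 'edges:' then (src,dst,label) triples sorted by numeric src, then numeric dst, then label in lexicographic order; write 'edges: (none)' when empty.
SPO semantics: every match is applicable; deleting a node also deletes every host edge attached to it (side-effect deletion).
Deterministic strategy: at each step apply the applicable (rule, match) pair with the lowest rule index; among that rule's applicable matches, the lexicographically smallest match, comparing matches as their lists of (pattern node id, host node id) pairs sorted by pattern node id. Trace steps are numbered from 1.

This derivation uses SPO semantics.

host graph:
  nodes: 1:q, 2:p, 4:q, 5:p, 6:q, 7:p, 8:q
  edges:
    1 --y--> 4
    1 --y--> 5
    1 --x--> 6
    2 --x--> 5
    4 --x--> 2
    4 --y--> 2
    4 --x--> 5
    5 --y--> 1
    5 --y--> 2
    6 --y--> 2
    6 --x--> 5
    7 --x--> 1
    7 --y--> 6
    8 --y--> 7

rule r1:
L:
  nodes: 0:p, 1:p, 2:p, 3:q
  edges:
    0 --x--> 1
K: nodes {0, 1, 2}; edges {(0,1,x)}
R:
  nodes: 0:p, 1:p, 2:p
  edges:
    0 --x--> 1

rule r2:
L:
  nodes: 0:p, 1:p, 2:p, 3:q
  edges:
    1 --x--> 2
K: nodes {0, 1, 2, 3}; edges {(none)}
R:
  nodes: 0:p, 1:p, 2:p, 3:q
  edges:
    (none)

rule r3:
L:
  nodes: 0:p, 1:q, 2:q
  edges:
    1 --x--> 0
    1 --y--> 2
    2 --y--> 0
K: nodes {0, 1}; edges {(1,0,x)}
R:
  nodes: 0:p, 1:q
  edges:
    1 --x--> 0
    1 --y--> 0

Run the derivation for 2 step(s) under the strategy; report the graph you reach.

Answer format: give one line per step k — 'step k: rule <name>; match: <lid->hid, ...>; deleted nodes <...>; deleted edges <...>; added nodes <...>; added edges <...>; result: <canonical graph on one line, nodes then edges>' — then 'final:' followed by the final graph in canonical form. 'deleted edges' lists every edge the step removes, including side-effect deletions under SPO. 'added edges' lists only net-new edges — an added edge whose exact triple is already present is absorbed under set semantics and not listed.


step 1: rule r1; match: 0->2, 1->5, 2->7, 3->1; deleted nodes 1; deleted edges (1,4,y); (1,5,y); (1,6,x); (5,1,y); (7,1,x); added nodes (none); added edges (none); result: nodes: 2:p, 4:q, 5:p, 6:q, 7:p, 8:q edges: (2,5,x); (4,2,x); (4,2,y); (4,5,x); (5,2,y); (6,2,y); (6,5,x); (7,6,y); (8,7,y)
step 2: rule r1; match: 0->2, 1->5, 2->7, 3->4; deleted nodes 4; deleted edges (4,2,x); (4,2,y); (4,5,x); added nodes (none); added edges (none); result: nodes: 2:p, 5:p, 6:q, 7:p, 8:q edges: (2,5,x); (5,2,y); (6,2,y); (6,5,x); (7,6,y); (8,7,y)
final:
nodes: 2:p, 5:p, 6:q, 7:p, 8:q
edges: (2,5,x); (5,2,y); (6,2,y); (6,5,x); (7,6,y); (8,7,y)


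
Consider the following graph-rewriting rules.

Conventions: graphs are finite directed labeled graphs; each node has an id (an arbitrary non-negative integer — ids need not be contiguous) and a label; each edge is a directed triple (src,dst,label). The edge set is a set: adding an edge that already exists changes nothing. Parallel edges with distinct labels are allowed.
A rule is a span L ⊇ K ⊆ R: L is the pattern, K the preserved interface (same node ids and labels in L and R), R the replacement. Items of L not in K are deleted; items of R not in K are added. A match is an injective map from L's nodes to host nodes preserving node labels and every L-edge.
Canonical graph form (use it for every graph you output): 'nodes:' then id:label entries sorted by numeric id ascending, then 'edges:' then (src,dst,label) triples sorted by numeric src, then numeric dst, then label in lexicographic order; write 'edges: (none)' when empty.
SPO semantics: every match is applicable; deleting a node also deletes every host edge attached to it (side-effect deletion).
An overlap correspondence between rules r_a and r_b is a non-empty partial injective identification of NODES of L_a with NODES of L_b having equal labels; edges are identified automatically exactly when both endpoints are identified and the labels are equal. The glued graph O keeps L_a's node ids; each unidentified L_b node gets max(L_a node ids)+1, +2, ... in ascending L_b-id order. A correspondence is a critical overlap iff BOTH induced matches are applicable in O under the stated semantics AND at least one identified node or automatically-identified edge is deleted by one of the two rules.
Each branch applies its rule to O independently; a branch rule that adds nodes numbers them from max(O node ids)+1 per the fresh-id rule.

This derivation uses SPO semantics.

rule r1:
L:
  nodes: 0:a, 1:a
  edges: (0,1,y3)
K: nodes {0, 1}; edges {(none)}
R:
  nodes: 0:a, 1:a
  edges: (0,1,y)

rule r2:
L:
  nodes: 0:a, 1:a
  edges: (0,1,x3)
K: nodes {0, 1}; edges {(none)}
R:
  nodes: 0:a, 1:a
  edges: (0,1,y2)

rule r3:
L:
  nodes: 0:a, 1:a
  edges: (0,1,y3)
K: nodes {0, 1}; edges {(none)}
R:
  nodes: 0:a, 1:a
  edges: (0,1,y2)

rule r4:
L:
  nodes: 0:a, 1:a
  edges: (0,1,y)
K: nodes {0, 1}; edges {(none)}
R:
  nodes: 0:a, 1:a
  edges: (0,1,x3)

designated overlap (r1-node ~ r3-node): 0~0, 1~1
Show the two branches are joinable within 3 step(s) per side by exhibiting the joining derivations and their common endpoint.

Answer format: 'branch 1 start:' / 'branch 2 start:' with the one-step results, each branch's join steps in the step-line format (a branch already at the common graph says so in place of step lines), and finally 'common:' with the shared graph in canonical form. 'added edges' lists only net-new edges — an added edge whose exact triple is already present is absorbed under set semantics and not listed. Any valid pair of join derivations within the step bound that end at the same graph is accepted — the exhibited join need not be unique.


branch 1 start:
nodes: 0:a, 1:a
edges: (0,1,y)
branch 2 start:
nodes: 0:a, 1:a
edges: (0,1,y2)
branch 1 step 1: rule r4; match: 0->0, 1->1; deleted nodes (none); deleted edges (0,1,y); added nodes (none); added edges (0,1,x3); result: nodes: 0:a, 1:a edges: (0,1,x3)
branch 1 step 2: rule r2; match: 0->0, 1->1; deleted nodes (none); deleted edges (0,1,x3); added nodes (none); added edges (0,1,y2); result: nodes: 0:a, 1:a edges: (0,1,y2)
branch 2: already at the common graph (0 steps)
common:
nodes: 0:a, 1:a
edges: (0,1,y2)


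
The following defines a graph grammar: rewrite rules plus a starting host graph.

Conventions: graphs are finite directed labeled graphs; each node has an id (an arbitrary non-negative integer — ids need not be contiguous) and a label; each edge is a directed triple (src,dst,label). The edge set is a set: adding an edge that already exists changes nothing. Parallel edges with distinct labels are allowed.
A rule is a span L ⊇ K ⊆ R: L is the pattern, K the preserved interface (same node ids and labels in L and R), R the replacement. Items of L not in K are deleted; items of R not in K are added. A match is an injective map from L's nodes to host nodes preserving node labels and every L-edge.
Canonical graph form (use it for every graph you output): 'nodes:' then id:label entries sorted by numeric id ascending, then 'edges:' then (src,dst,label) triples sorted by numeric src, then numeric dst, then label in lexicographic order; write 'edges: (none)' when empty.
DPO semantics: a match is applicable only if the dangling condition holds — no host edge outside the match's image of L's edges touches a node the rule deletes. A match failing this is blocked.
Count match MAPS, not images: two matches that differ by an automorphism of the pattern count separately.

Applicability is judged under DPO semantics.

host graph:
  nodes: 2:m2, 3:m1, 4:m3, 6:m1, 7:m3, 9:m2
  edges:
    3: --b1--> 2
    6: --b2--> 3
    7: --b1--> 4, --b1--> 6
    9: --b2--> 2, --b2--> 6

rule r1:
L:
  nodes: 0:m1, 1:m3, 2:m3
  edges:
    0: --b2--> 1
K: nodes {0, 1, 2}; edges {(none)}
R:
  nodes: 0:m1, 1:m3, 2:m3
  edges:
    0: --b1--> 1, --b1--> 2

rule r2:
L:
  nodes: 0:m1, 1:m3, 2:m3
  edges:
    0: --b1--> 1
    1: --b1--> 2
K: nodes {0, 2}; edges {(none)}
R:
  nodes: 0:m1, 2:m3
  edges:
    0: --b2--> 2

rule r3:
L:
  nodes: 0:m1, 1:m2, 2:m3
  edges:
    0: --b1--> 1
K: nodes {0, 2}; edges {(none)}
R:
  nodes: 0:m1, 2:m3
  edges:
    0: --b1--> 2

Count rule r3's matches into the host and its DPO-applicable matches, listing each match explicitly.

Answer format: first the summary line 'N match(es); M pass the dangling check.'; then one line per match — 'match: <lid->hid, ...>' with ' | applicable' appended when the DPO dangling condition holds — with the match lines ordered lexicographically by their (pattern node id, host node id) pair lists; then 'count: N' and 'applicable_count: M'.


2 match(es); 0 pass the dangling check.
match: 0->3, 1->2, 2->4
match: 0->3, 1->2, 2->7
count: 2
applicable_count: 0


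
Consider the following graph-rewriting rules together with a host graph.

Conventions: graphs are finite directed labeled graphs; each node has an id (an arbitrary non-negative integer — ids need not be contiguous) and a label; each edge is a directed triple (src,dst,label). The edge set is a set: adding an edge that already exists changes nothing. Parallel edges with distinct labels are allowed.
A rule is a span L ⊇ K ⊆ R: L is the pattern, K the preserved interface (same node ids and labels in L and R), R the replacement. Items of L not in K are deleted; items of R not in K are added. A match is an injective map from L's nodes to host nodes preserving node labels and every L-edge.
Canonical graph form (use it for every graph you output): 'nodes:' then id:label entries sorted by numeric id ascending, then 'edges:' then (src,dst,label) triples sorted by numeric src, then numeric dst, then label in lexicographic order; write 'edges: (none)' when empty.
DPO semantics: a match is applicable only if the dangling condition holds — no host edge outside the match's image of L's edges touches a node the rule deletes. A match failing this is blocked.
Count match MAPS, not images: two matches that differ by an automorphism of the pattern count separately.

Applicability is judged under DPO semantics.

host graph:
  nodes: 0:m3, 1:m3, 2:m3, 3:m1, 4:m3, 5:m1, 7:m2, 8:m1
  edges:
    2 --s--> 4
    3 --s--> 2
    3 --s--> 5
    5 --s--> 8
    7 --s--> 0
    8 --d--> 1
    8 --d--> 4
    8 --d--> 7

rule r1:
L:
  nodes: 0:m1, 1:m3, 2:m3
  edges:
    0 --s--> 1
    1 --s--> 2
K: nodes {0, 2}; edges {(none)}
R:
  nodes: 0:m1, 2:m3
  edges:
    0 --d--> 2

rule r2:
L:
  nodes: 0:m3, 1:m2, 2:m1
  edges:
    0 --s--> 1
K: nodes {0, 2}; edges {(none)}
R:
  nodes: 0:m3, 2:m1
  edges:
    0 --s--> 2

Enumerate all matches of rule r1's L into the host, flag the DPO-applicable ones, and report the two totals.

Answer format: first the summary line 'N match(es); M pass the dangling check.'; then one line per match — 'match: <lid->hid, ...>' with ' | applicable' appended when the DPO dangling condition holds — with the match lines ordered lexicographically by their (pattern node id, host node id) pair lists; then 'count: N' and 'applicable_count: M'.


1 match(es); 1 pass the dangling check.
match: 0->3, 1->2, 2->4 | applicable
count: 1
applicable_count: 1
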